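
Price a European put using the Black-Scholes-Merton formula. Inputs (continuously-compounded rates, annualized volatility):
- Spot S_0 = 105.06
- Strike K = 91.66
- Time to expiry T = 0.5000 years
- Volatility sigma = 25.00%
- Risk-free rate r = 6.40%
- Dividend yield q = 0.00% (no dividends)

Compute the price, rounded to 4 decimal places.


d1 = (ln(S/K) + (r - q + 0.5*sigma^2) * T) / (sigma * sqrt(T)) = 1.04126020
d2 = d1 - sigma * sqrt(T) = 0.86448350
exp(-rT) = 0.96850658; exp(-qT) = 1.00000000
P = K * exp(-rT) * N(-d2) - S_0 * exp(-qT) * N(-d1)
N(-d1) = 0.14887740; N(-d2) = 0.19366117
P = 91.6600 * 0.96850658 * 0.19366117 - 105.0600 * 1.00000000 * 0.14887740 = 1.5509

Answer: Price = 1.5509


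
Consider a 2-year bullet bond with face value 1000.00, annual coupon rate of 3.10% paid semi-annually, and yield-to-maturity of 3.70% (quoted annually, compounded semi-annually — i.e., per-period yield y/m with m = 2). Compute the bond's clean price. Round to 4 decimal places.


Coupon per period c = face * coupon_rate / m = 15.500000
Periods per year m = 2; per-period yield y/m = 0.018500
Number of cashflows N = 4
Cashflows (t years, CF_t, discount factor 1/(1+y/m)^(m*t), PV):
  t = 0.5000: CF_t = 15.500000, DF = 0.981836, PV = 15.218459
  t = 1.0000: CF_t = 15.500000, DF = 0.964002, PV = 14.942031
  t = 1.5000: CF_t = 15.500000, DF = 0.946492, PV = 14.670624
  t = 2.0000: CF_t = 1015.500000, DF = 0.929300, PV = 943.703997
Price P = sum_t PV_t = 988.535111

Answer: Price = 988.5351


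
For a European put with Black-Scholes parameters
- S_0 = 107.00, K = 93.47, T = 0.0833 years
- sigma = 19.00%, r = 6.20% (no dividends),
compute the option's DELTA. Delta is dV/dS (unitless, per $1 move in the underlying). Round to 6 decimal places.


d1 = 2.5868607280; d2 = 2.5320234231
phi(d1) = 0.0140537959; exp(-qT) = 1.0000000000; exp(-rT) = 0.9948487136
N(-d1) = 0.0048427366
Delta = -exp(-qT) * N(-d1) = -1.0000000000 * 0.0048427366 = -0.004843

Answer: Delta = -0.004843


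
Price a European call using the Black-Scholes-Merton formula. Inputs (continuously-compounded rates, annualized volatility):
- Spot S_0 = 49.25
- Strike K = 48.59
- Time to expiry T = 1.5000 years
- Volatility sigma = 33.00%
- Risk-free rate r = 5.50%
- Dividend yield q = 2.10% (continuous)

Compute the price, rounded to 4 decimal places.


Answer: Price = 8.9871

Derivation:
d1 = (ln(S/K) + (r - q + 0.5*sigma^2) * T) / (sigma * sqrt(T)) = 0.36165014
d2 = d1 - sigma * sqrt(T) = -0.04251567
exp(-rT) = 0.92081144; exp(-qT) = 0.96899096
C = S_0 * exp(-qT) * N(d1) - K * exp(-rT) * N(d2)
N(d1) = 0.64119325; N(d2) = 0.48304381
C = 49.2500 * 0.96899096 * 0.64119325 - 48.5900 * 0.92081144 * 0.48304381 = 8.9871


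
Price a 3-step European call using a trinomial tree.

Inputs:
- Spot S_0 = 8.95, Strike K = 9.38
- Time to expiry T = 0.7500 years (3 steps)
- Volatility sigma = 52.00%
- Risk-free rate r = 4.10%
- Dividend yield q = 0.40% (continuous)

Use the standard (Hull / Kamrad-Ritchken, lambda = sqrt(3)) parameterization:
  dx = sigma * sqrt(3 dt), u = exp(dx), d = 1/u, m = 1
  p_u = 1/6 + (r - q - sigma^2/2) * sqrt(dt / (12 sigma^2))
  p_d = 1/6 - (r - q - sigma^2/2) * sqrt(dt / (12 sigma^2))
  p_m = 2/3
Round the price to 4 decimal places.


Answer: Price = V(0,0) = 1.4342

Derivation:
dt = T/N = 0.250000; dx = sigma*sqrt(3*dt) = 0.450333
u = exp(dx) = 1.568835; d = 1/u = 0.637416
p_u = 0.139409, p_m = 0.666667, p_d = 0.193924
Discount per step: exp(-r*dt) = 0.989802
Stock lattice S(k, j) with j the centered position index:
  k=0: S(0,+0) = 8.9500
  k=1: S(1,-1) = 5.7049; S(1,+0) = 8.9500; S(1,+1) = 14.0411
  k=2: S(2,-2) = 3.6364; S(2,-1) = 5.7049; S(2,+0) = 8.9500; S(2,+1) = 14.0411; S(2,+2) = 22.0281
  k=3: S(3,-3) = 2.3179; S(3,-2) = 3.6364; S(3,-1) = 5.7049; S(3,+0) = 8.9500; S(3,+1) = 14.0411; S(3,+2) = 22.0281; S(3,+3) = 34.5585
Terminal payoffs V(N, j) = max(S_T - K, 0):
  V(3,-3) = 0.000000; V(3,-2) = 0.000000; V(3,-1) = 0.000000; V(3,+0) = 0.000000; V(3,+1) = 4.661072; V(3,+2) = 12.648123; V(3,+3) = 25.178487
Backward induction: V(k, j) = exp(-r*dt) * [p_u * V(k+1, j+1) + p_m * V(k+1, j) + p_d * V(k+1, j-1)]
  V(2,-2) = exp(-r*dt) * [p_u*0.000000 + p_m*0.000000 + p_d*0.000000] = 0.000000
  V(2,-1) = exp(-r*dt) * [p_u*0.000000 + p_m*0.000000 + p_d*0.000000] = 0.000000
  V(2,+0) = exp(-r*dt) * [p_u*4.661072 + p_m*0.000000 + p_d*0.000000] = 0.643169
  V(2,+1) = exp(-r*dt) * [p_u*12.648123 + p_m*4.661072 + p_d*0.000000] = 4.820975
  V(2,+2) = exp(-r*dt) * [p_u*25.178487 + p_m*12.648123 + p_d*4.661072] = 12.715087
  V(1,-1) = exp(-r*dt) * [p_u*0.643169 + p_m*0.000000 + p_d*0.000000] = 0.088749
  V(1,+0) = exp(-r*dt) * [p_u*4.820975 + p_m*0.643169 + p_d*0.000000] = 1.089641
  V(1,+1) = exp(-r*dt) * [p_u*12.715087 + p_m*4.820975 + p_d*0.643169] = 5.059185
  V(0,+0) = exp(-r*dt) * [p_u*5.059185 + p_m*1.089641 + p_d*0.088749] = 1.434158


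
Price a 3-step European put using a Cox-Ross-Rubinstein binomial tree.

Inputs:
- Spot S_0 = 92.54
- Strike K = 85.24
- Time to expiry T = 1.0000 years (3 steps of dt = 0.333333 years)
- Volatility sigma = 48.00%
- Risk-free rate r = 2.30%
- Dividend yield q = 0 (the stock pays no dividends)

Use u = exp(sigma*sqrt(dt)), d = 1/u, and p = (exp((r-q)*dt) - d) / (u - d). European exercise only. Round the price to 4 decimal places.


Answer: Price = V(0,0) = 13.5827

Derivation:
dt = T/N = 0.333333
u = exp(sigma*sqrt(dt)) = 1.319335; d = 1/u = 0.757957
p = (exp((r-q)*dt) - d) / (u - d) = 0.444867
Discount per step: exp(-r*dt) = 0.992363
Stock lattice S(k, i) with i counting down-moves:
  k=0: S(0,0) = 92.5400
  k=1: S(1,0) = 122.0913; S(1,1) = 70.1414
  k=2: S(2,0) = 161.0794; S(2,1) = 92.5400; S(2,2) = 53.1642
  k=3: S(3,0) = 212.5177; S(3,1) = 122.0913; S(3,2) = 70.1414; S(3,3) = 40.2962
Terminal payoffs V(N, i) = max(K - S_T, 0):
  V(3,0) = 0.000000; V(3,1) = 0.000000; V(3,2) = 15.098625; V(3,3) = 44.943823
Backward induction: V(k, i) = exp(-r*dt) * [p * V(k+1, i) + (1-p) * V(k+1, i+1)].
  V(2,0) = exp(-r*dt) * [p*0.000000 + (1-p)*0.000000] = 0.000000
  V(2,1) = exp(-r*dt) * [p*0.000000 + (1-p)*15.098625] = 8.317725
  V(2,2) = exp(-r*dt) * [p*15.098625 + (1-p)*44.943823] = 31.424819
  V(1,0) = exp(-r*dt) * [p*0.000000 + (1-p)*8.317725] = 4.582176
  V(1,1) = exp(-r*dt) * [p*8.317725 + (1-p)*31.424819] = 20.983734
  V(0,0) = exp(-r*dt) * [p*4.582176 + (1-p)*20.983734] = 13.582682


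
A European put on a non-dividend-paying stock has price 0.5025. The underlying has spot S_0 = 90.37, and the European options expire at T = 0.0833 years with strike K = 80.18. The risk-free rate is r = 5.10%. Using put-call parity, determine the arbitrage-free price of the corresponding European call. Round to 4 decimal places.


Put-call parity: C - P = S_0 * exp(-qT) - K * exp(-rT).
S_0 * exp(-qT) = 90.3700 * 1.00000000 = 90.37000000
K * exp(-rT) = 80.1800 * 0.99576071 = 79.84009383
C = P + S*exp(-qT) - K*exp(-rT)
C = 0.5025 + 90.37000000 - 79.84009383 = 11.0324

Answer: Call price = 11.0324


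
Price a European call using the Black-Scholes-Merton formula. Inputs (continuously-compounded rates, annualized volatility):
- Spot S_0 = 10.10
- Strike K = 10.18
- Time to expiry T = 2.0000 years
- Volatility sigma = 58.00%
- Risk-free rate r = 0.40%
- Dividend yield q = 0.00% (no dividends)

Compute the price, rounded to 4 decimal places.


Answer: Price = 3.2150

Derivation:
d1 = (ln(S/K) + (r - q + 0.5*sigma^2) * T) / (sigma * sqrt(T)) = 0.41025654
d2 = d1 - sigma * sqrt(T) = -0.40998732
exp(-rT) = 0.99203191; exp(-qT) = 1.00000000
C = S_0 * exp(-qT) * N(d1) - K * exp(-rT) * N(d2)
N(d1) = 0.65919112; N(d2) = 0.34090762
C = 10.1000 * 1.00000000 * 0.65919112 - 10.1800 * 0.99203191 * 0.34090762 = 3.2150


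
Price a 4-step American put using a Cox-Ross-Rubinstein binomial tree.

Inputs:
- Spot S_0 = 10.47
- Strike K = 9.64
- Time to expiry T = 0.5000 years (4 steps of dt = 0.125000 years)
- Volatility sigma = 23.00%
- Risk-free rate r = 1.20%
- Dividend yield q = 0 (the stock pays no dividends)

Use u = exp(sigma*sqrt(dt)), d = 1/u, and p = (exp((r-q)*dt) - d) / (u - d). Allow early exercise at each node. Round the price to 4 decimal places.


dt = T/N = 0.125000
u = exp(sigma*sqrt(dt)) = 1.084715; d = 1/u = 0.921901
p = (exp((r-q)*dt) - d) / (u - d) = 0.488902
Discount per step: exp(-r*dt) = 0.998501
Stock lattice S(k, i) with i counting down-moves:
  k=0: S(0,0) = 10.4700
  k=1: S(1,0) = 11.3570; S(1,1) = 9.6523
  k=2: S(2,0) = 12.3191; S(2,1) = 10.4700; S(2,2) = 8.8985
  k=3: S(3,0) = 13.3627; S(3,1) = 11.3570; S(3,2) = 9.6523; S(3,3) = 8.2035
  k=4: S(4,0) = 14.4947; S(4,1) = 12.3191; S(4,2) = 10.4700; S(4,3) = 8.8985; S(4,4) = 7.5628
Terminal payoffs V(N, i) = max(K - S_T, 0):
  V(4,0) = 0.000000; V(4,1) = 0.000000; V(4,2) = 0.000000; V(4,3) = 0.741529; V(4,4) = 2.077174
Backward induction: V(k, i) = exp(-r*dt) * [p * V(k+1, i) + (1-p) * V(k+1, i+1)]; then take max(V_cont, immediate exercise) for American.
  V(3,0) = exp(-r*dt) * [p*0.000000 + (1-p)*0.000000] = 0.000000; exercise = 0.000000; V(3,0) = max -> 0.000000
  V(3,1) = exp(-r*dt) * [p*0.000000 + (1-p)*0.000000] = 0.000000; exercise = 0.000000; V(3,1) = max -> 0.000000
  V(3,2) = exp(-r*dt) * [p*0.000000 + (1-p)*0.741529] = 0.378426; exercise = 0.000000; V(3,2) = max -> 0.378426
  V(3,3) = exp(-r*dt) * [p*0.741529 + (1-p)*2.077174] = 1.422040; exercise = 1.436489; V(3,3) = max -> 1.436489
  V(2,0) = exp(-r*dt) * [p*0.000000 + (1-p)*0.000000] = 0.000000; exercise = 0.000000; V(2,0) = max -> 0.000000
  V(2,1) = exp(-r*dt) * [p*0.000000 + (1-p)*0.378426] = 0.193123; exercise = 0.000000; V(2,1) = max -> 0.193123
  V(2,2) = exp(-r*dt) * [p*0.378426 + (1-p)*1.436489] = 0.917823; exercise = 0.741529; V(2,2) = max -> 0.917823
  V(1,0) = exp(-r*dt) * [p*0.000000 + (1-p)*0.193123] = 0.098557; exercise = 0.000000; V(1,0) = max -> 0.098557
  V(1,1) = exp(-r*dt) * [p*0.193123 + (1-p)*0.917823] = 0.562671; exercise = 0.000000; V(1,1) = max -> 0.562671
  V(0,0) = exp(-r*dt) * [p*0.098557 + (1-p)*0.562671] = 0.335262; exercise = 0.000000; V(0,0) = max -> 0.335262

Answer: Price = V(0,0) = 0.3353


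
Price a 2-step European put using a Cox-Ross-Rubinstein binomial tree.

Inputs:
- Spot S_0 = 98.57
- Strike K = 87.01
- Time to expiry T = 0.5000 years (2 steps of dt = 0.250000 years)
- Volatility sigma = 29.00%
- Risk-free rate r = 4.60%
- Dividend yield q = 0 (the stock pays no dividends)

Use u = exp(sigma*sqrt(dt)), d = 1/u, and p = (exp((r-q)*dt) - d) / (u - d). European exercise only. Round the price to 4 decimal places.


dt = T/N = 0.250000
u = exp(sigma*sqrt(dt)) = 1.156040; d = 1/u = 0.865022
p = (exp((r-q)*dt) - d) / (u - d) = 0.503558
Discount per step: exp(-r*dt) = 0.988566
Stock lattice S(k, i) with i counting down-moves:
  k=0: S(0,0) = 98.5700
  k=1: S(1,0) = 113.9508; S(1,1) = 85.2652
  k=2: S(2,0) = 131.7317; S(2,1) = 98.5700; S(2,2) = 73.7563
Terminal payoffs V(N, i) = max(K - S_T, 0):
  V(2,0) = 0.000000; V(2,1) = 0.000000; V(2,2) = 13.253660
Backward induction: V(k, i) = exp(-r*dt) * [p * V(k+1, i) + (1-p) * V(k+1, i+1)].
  V(1,0) = exp(-r*dt) * [p*0.000000 + (1-p)*0.000000] = 0.000000
  V(1,1) = exp(-r*dt) * [p*0.000000 + (1-p)*13.253660] = 6.504440
  V(0,0) = exp(-r*dt) * [p*0.000000 + (1-p)*6.504440] = 3.192156

Answer: Price = V(0,0) = 3.1922


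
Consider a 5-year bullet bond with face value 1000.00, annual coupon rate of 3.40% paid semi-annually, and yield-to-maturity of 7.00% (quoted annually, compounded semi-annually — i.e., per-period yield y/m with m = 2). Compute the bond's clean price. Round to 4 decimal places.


Coupon per period c = face * coupon_rate / m = 17.000000
Periods per year m = 2; per-period yield y/m = 0.035000
Number of cashflows N = 10
Cashflows (t years, CF_t, discount factor 1/(1+y/m)^(m*t), PV):
  t = 0.5000: CF_t = 17.000000, DF = 0.966184, PV = 16.425121
  t = 1.0000: CF_t = 17.000000, DF = 0.933511, PV = 15.869682
  t = 1.5000: CF_t = 17.000000, DF = 0.901943, PV = 15.333026
  t = 2.0000: CF_t = 17.000000, DF = 0.871442, PV = 14.814518
  t = 2.5000: CF_t = 17.000000, DF = 0.841973, PV = 14.313544
  t = 3.0000: CF_t = 17.000000, DF = 0.813501, PV = 13.829511
  t = 3.5000: CF_t = 17.000000, DF = 0.785991, PV = 13.361846
  t = 4.0000: CF_t = 17.000000, DF = 0.759412, PV = 12.909996
  t = 4.5000: CF_t = 17.000000, DF = 0.733731, PV = 12.473427
  t = 5.0000: CF_t = 1017.000000, DF = 0.708919, PV = 720.970434
Price P = sum_t PV_t = 850.301104

Answer: Price = 850.3011


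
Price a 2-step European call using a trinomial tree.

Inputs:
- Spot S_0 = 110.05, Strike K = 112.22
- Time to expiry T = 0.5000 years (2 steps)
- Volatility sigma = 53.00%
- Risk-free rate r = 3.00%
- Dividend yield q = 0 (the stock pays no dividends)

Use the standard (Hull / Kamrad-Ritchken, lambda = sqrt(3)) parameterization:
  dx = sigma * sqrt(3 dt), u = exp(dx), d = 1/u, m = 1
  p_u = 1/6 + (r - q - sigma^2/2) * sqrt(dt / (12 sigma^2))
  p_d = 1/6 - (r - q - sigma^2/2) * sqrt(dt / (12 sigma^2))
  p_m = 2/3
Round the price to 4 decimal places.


Answer: Price = V(0,0) = 14.1134

Derivation:
dt = T/N = 0.250000; dx = sigma*sqrt(3*dt) = 0.458993
u = exp(dx) = 1.582480; d = 1/u = 0.631919
p_u = 0.136587, p_m = 0.666667, p_d = 0.196746
Discount per step: exp(-r*dt) = 0.992528
Stock lattice S(k, j) with j the centered position index:
  k=0: S(0,+0) = 110.0500
  k=1: S(1,-1) = 69.5427; S(1,+0) = 110.0500; S(1,+1) = 174.1520
  k=2: S(2,-2) = 43.9454; S(2,-1) = 69.5427; S(2,+0) = 110.0500; S(2,+1) = 174.1520; S(2,+2) = 275.5921
Terminal payoffs V(N, j) = max(S_T - K, 0):
  V(2,-2) = 0.000000; V(2,-1) = 0.000000; V(2,+0) = 0.000000; V(2,+1) = 61.931964; V(2,+2) = 163.372062
Backward induction: V(k, j) = exp(-r*dt) * [p_u * V(k+1, j+1) + p_m * V(k+1, j) + p_d * V(k+1, j-1)]
  V(1,-1) = exp(-r*dt) * [p_u*0.000000 + p_m*0.000000 + p_d*0.000000] = 0.000000
  V(1,+0) = exp(-r*dt) * [p_u*61.931964 + p_m*0.000000 + p_d*0.000000] = 8.395911
  V(1,+1) = exp(-r*dt) * [p_u*163.372062 + p_m*61.931964 + p_d*0.000000] = 63.127284
  V(0,+0) = exp(-r*dt) * [p_u*63.127284 + p_m*8.395911 + p_d*0.000000] = 14.113409


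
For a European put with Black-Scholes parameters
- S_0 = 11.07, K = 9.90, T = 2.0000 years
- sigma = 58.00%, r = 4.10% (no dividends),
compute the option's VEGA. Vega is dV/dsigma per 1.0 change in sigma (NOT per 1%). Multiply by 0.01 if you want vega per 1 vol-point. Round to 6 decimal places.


Answer: Vega = 5.068462

Derivation:
d1 = 0.6462760789; d2 = -0.1739677873
phi(d1) = 0.3237528321; exp(-qT) = 1.0000000000; exp(-rT) = 0.9212719587
Vega = S * exp(-qT) * phi(d1) * sqrt(T) = 11.0700 * 1.0000000000 * 0.3237528321 * 1.4142135624 = 5.068462


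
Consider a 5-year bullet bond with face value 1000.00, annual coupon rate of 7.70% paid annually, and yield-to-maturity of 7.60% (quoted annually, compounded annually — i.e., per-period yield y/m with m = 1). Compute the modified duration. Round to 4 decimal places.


Answer: Modified duration = 4.0296

Derivation:
Coupon per period c = face * coupon_rate / m = 77.000000
Periods per year m = 1; per-period yield y/m = 0.076000
Number of cashflows N = 5
Cashflows (t years, CF_t, discount factor 1/(1+y/m)^(m*t), PV):
  t = 1.0000: CF_t = 77.000000, DF = 0.929368, PV = 71.561338
  t = 2.0000: CF_t = 77.000000, DF = 0.863725, PV = 66.506820
  t = 3.0000: CF_t = 77.000000, DF = 0.802718, PV = 61.809312
  t = 4.0000: CF_t = 77.000000, DF = 0.746021, PV = 57.443599
  t = 5.0000: CF_t = 1077.000000, DF = 0.693328, PV = 746.714091
Price P = sum_t PV_t = 1004.035160
First compute Macaulay numerator sum_t t * PV_t:
  t * PV_t at t = 1.0000: 71.561338
  t * PV_t at t = 2.0000: 133.013640
  t * PV_t at t = 3.0000: 185.427937
  t * PV_t at t = 4.0000: 229.774395
  t * PV_t at t = 5.0000: 3733.570453
Macaulay duration D = 4353.347763 / 1004.035160 = 4.335852
Modified duration = D / (1 + y/m) = 4.335852 / (1 + 0.076000) = 4.029602


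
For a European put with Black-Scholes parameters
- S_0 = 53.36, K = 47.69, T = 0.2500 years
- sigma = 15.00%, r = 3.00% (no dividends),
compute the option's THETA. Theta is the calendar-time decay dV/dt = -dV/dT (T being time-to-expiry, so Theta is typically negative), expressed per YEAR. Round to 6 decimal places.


d1 = 1.6353622573; d2 = 1.5603622573
phi(d1) = 0.1047537010; exp(-qT) = 1.0000000000; exp(-rT) = 0.9925280548
Theta = -S*exp(-qT)*phi(d1)*sigma/(2*sqrt(T)) + r*K*exp(-rT)*N(-d2) - q*S*exp(-qT)*N(-d1)
N(-d1) = 0.0509865648; N(-d2) = 0.0593371493; sqrt(T) = 0.5000000000
Term 1 = -53.3600 * 1.0000000000 * 0.1047537010 * 0.1500 / (2 * 0.5000000000) = -0.8384486228
Term 2 = 0.0300 * 47.6900 * 0.9925280548 * 0.0593371493 = 0.0842593387
Term 3 = 0 (no dividend yield, q = 0)
Theta = -0.8384486228 + (0.0842593387) + (0.0000000000) = -0.754189

Answer: Theta = -0.754189


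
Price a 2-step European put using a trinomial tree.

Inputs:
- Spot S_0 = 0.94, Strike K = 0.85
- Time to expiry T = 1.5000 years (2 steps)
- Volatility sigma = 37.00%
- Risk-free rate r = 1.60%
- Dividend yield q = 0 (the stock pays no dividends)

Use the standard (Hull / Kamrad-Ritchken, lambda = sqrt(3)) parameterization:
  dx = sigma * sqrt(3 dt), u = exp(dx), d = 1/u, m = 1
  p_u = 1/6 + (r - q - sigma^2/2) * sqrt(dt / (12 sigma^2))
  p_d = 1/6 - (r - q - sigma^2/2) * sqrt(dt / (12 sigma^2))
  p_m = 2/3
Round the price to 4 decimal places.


dt = T/N = 0.750000; dx = sigma*sqrt(3*dt) = 0.555000
u = exp(dx) = 1.741941; d = 1/u = 0.574072
p_u = 0.131227, p_m = 0.666667, p_d = 0.202106
Discount per step: exp(-r*dt) = 0.988072
Stock lattice S(k, j) with j the centered position index:
  k=0: S(0,+0) = 0.9400
  k=1: S(1,-1) = 0.5396; S(1,+0) = 0.9400; S(1,+1) = 1.6374
  k=2: S(2,-2) = 0.3098; S(2,-1) = 0.5396; S(2,+0) = 0.9400; S(2,+1) = 1.6374; S(2,+2) = 2.8523
Terminal payoffs V(N, j) = max(K - S_T, 0):
  V(2,-2) = 0.540215; V(2,-1) = 0.310372; V(2,+0) = 0.000000; V(2,+1) = 0.000000; V(2,+2) = 0.000000
Backward induction: V(k, j) = exp(-r*dt) * [p_u * V(k+1, j+1) + p_m * V(k+1, j) + p_d * V(k+1, j-1)]
  V(1,-1) = exp(-r*dt) * [p_u*0.000000 + p_m*0.310372 + p_d*0.540215] = 0.312325
  V(1,+0) = exp(-r*dt) * [p_u*0.000000 + p_m*0.000000 + p_d*0.310372] = 0.061980
  V(1,+1) = exp(-r*dt) * [p_u*0.000000 + p_m*0.000000 + p_d*0.000000] = 0.000000
  V(0,+0) = exp(-r*dt) * [p_u*0.000000 + p_m*0.061980 + p_d*0.312325] = 0.103197

Answer: Price = V(0,0) = 0.1032


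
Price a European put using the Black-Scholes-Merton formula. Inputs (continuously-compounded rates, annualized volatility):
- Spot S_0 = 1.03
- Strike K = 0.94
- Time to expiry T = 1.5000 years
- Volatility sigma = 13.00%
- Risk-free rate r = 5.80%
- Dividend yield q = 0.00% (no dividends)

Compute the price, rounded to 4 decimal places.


Answer: Price = 0.0099

Derivation:
d1 = (ln(S/K) + (r - q + 0.5*sigma^2) * T) / (sigma * sqrt(T)) = 1.20030779
d2 = d1 - sigma * sqrt(T) = 1.04109096
exp(-rT) = 0.91667710; exp(-qT) = 1.00000000
P = K * exp(-rT) * N(-d2) - S_0 * exp(-qT) * N(-d1)
N(-d1) = 0.11500991; N(-d2) = 0.14891667
P = 0.9400 * 0.91667710 * 0.14891667 - 1.0300 * 1.00000000 * 0.11500991 = 0.0099


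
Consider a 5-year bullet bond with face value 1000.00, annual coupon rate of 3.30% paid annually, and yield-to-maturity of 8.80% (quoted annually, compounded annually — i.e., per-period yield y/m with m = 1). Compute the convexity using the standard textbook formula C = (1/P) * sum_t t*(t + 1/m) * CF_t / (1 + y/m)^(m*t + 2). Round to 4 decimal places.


Answer: Convexity = 22.9595

Derivation:
Coupon per period c = face * coupon_rate / m = 33.000000
Periods per year m = 1; per-period yield y/m = 0.088000
Number of cashflows N = 5
Cashflows (t years, CF_t, discount factor 1/(1+y/m)^(m*t), PV):
  t = 1.0000: CF_t = 33.000000, DF = 0.919118, PV = 30.330882
  t = 2.0000: CF_t = 33.000000, DF = 0.844777, PV = 27.877649
  t = 3.0000: CF_t = 33.000000, DF = 0.776450, PV = 25.622839
  t = 4.0000: CF_t = 33.000000, DF = 0.713649, PV = 23.550404
  t = 5.0000: CF_t = 1033.000000, DF = 0.655927, PV = 677.572614
Price P = sum_t PV_t = 784.954389
Convexity numerator sum_t t*(t + 1/m) * CF_t / (1+y/m)^(m*t + 2):
  t = 1.0000: term = 51.245679
  t = 2.0000: term = 141.302423
  t = 3.0000: term = 259.747101
  t = 4.0000: term = 397.896907
  t = 5.0000: term = 17171.937879
Convexity = (1/P) * sum = 18022.129988 / 784.954389 = 22.959461


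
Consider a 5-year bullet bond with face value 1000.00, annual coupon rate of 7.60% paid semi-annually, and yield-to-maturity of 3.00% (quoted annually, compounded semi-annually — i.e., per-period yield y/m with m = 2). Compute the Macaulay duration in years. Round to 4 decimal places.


Answer: Macaulay duration = 4.3317 years

Derivation:
Coupon per period c = face * coupon_rate / m = 38.000000
Periods per year m = 2; per-period yield y/m = 0.015000
Number of cashflows N = 10
Cashflows (t years, CF_t, discount factor 1/(1+y/m)^(m*t), PV):
  t = 0.5000: CF_t = 38.000000, DF = 0.985222, PV = 37.438424
  t = 1.0000: CF_t = 38.000000, DF = 0.970662, PV = 36.885146
  t = 1.5000: CF_t = 38.000000, DF = 0.956317, PV = 36.340046
  t = 2.0000: CF_t = 38.000000, DF = 0.942184, PV = 35.803001
  t = 2.5000: CF_t = 38.000000, DF = 0.928260, PV = 35.273892
  t = 3.0000: CF_t = 38.000000, DF = 0.914542, PV = 34.752603
  t = 3.5000: CF_t = 38.000000, DF = 0.901027, PV = 34.239018
  t = 4.0000: CF_t = 38.000000, DF = 0.887711, PV = 33.733023
  t = 4.5000: CF_t = 38.000000, DF = 0.874592, PV = 33.234505
  t = 5.0000: CF_t = 1038.000000, DF = 0.861667, PV = 894.410587
Price P = sum_t PV_t = 1212.110245
Macaulay numerator sum_t t * PV_t:
  t * PV_t at t = 0.5000: 18.719212
  t * PV_t at t = 1.0000: 36.885146
  t * PV_t at t = 1.5000: 54.510069
  t * PV_t at t = 2.0000: 71.606002
  t * PV_t at t = 2.5000: 88.184731
  t * PV_t at t = 3.0000: 104.257810
  t * PV_t at t = 3.5000: 119.836563
  t * PV_t at t = 4.0000: 134.932091
  t * PV_t at t = 4.5000: 149.555273
  t * PV_t at t = 5.0000: 4472.052933
Macaulay duration D = (sum_t t * PV_t) / P = 5250.539829 / 1212.110245 = 4.331735


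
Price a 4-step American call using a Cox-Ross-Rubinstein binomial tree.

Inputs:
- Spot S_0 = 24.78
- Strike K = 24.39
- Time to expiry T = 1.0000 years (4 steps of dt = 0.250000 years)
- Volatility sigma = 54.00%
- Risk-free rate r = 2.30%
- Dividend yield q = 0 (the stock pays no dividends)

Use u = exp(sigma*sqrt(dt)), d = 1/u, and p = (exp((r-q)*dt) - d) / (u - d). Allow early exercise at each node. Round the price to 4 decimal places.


dt = T/N = 0.250000
u = exp(sigma*sqrt(dt)) = 1.309964; d = 1/u = 0.763379
p = (exp((r-q)*dt) - d) / (u - d) = 0.443457
Discount per step: exp(-r*dt) = 0.994266
Stock lattice S(k, i) with i counting down-moves:
  k=0: S(0,0) = 24.7800
  k=1: S(1,0) = 32.4609; S(1,1) = 18.9165
  k=2: S(2,0) = 42.5227; S(2,1) = 24.7800; S(2,2) = 14.4405
  k=3: S(3,0) = 55.7032; S(3,1) = 32.4609; S(3,2) = 18.9165; S(3,3) = 11.0236
  k=4: S(4,0) = 72.9692; S(4,1) = 42.5227; S(4,2) = 24.7800; S(4,3) = 14.4405; S(4,4) = 8.4152
Terminal payoffs V(N, i) = max(S_T - K, 0):
  V(4,0) = 48.579159; V(4,1) = 18.132650; V(4,2) = 0.390000; V(4,3) = 0.000000; V(4,4) = 0.000000
Backward induction: V(k, i) = exp(-r*dt) * [p * V(k+1, i) + (1-p) * V(k+1, i+1)]; then take max(V_cont, immediate exercise) for American.
  V(3,0) = exp(-r*dt) * [p*48.579159 + (1-p)*18.132650] = 31.453000; exercise = 31.313160; V(3,0) = max -> 31.453000
  V(3,1) = exp(-r*dt) * [p*18.132650 + (1-p)*0.390000] = 8.210759; exercise = 8.070919; V(3,1) = max -> 8.210759
  V(3,2) = exp(-r*dt) * [p*0.390000 + (1-p)*0.000000] = 0.171957; exercise = 0.000000; V(3,2) = max -> 0.171957
  V(3,3) = exp(-r*dt) * [p*0.000000 + (1-p)*0.000000] = 0.000000; exercise = 0.000000; V(3,3) = max -> 0.000000
  V(2,0) = exp(-r*dt) * [p*31.453000 + (1-p)*8.210759] = 18.411528; exercise = 18.132650; V(2,0) = max -> 18.411528
  V(2,1) = exp(-r*dt) * [p*8.210759 + (1-p)*0.171957] = 3.715397; exercise = 0.390000; V(2,1) = max -> 3.715397
  V(2,2) = exp(-r*dt) * [p*0.171957 + (1-p)*0.000000] = 0.075818; exercise = 0.000000; V(2,2) = max -> 0.075818
  V(1,0) = exp(-r*dt) * [p*18.411528 + (1-p)*3.715397] = 10.173835; exercise = 8.070919; V(1,0) = max -> 10.173835
  V(1,1) = exp(-r*dt) * [p*3.715397 + (1-p)*0.075818] = 1.680127; exercise = 0.000000; V(1,1) = max -> 1.680127
  V(0,0) = exp(-r*dt) * [p*10.173835 + (1-p)*1.680127] = 5.415495; exercise = 0.390000; V(0,0) = max -> 5.415495

Answer: Price = V(0,0) = 5.4155


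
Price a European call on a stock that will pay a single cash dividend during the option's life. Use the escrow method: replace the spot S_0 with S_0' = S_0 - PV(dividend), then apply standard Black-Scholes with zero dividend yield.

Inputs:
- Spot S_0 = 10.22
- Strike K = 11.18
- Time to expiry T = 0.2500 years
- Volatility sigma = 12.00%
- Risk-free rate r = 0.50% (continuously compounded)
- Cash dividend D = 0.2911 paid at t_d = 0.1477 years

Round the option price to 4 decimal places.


PV(D) = D * exp(-r * t_d) = 0.2911 * 0.99926177 = 0.29088510
S_0' = S_0 - PV(D) = 10.2200 - 0.29088510 = 9.92911490
d1 = (ln(S_0'/K) + (r + sigma^2/2)*T) / (sigma*sqrt(T)) = -1.92675213
d2 = d1 - sigma*sqrt(T) = -1.98675213
exp(-rT) = 0.99875078
N(d1) = 0.02700526; N(d2) = 0.02347494
C = S_0' * N(d1) - K * exp(-rT) * N(d2) = 9.92911490 * 0.02700526 - 11.1800 * 0.99875078 * 0.02347494 = 0.0060

Answer: Price = 0.0060


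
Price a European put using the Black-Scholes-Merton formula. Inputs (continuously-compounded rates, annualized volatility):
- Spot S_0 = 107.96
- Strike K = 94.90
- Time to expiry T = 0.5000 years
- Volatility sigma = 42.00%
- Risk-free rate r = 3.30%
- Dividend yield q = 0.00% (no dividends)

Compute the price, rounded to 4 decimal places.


d1 = (ln(S/K) + (r - q + 0.5*sigma^2) * T) / (sigma * sqrt(T)) = 0.63820455
d2 = d1 - sigma * sqrt(T) = 0.34121971
exp(-rT) = 0.98363538; exp(-qT) = 1.00000000
P = K * exp(-rT) * N(-d2) - S_0 * exp(-qT) * N(-d1)
N(-d1) = 0.26167027; N(-d2) = 0.36646909
P = 94.9000 * 0.98363538 * 0.36646909 - 107.9600 * 1.00000000 * 0.26167027 = 5.9589

Answer: Price = 5.9589


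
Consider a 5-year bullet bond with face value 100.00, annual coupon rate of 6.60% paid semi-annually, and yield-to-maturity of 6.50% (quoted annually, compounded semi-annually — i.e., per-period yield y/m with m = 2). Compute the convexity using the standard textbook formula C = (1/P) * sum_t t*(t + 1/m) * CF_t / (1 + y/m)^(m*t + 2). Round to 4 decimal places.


Answer: Convexity = 21.3088

Derivation:
Coupon per period c = face * coupon_rate / m = 3.300000
Periods per year m = 2; per-period yield y/m = 0.032500
Number of cashflows N = 10
Cashflows (t years, CF_t, discount factor 1/(1+y/m)^(m*t), PV):
  t = 0.5000: CF_t = 3.300000, DF = 0.968523, PV = 3.196126
  t = 1.0000: CF_t = 3.300000, DF = 0.938037, PV = 3.095521
  t = 1.5000: CF_t = 3.300000, DF = 0.908510, PV = 2.998084
  t = 2.0000: CF_t = 3.300000, DF = 0.879913, PV = 2.903713
  t = 2.5000: CF_t = 3.300000, DF = 0.852216, PV = 2.812313
  t = 3.0000: CF_t = 3.300000, DF = 0.825391, PV = 2.723790
  t = 3.5000: CF_t = 3.300000, DF = 0.799410, PV = 2.638053
  t = 4.0000: CF_t = 3.300000, DF = 0.774247, PV = 2.555015
  t = 4.5000: CF_t = 3.300000, DF = 0.749876, PV = 2.474591
  t = 5.0000: CF_t = 103.300000, DF = 0.726272, PV = 75.023914
Price P = sum_t PV_t = 100.421120
Convexity numerator sum_t t*(t + 1/m) * CF_t / (1+y/m)^(m*t + 2):
  t = 0.5000: term = 1.499042
  t = 1.0000: term = 4.355570
  t = 1.5000: term = 8.436939
  t = 2.0000: term = 13.618949
  t = 2.5000: term = 19.785398
  t = 3.0000: term = 26.827658
  t = 3.5000: term = 34.644271
  t = 4.0000: term = 43.140566
  t = 4.5000: term = 52.228288
  t = 5.0000: term = 1935.317802
Convexity = (1/P) * sum = 2139.854482 / 100.421120 = 21.308809


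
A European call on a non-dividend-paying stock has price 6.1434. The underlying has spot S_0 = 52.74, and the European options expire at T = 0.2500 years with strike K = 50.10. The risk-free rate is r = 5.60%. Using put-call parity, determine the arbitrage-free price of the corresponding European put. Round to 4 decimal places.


Put-call parity: C - P = S_0 * exp(-qT) - K * exp(-rT).
S_0 * exp(-qT) = 52.7400 * 1.00000000 = 52.74000000
K * exp(-rT) = 50.1000 * 0.98609754 = 49.40348697
P = C - S*exp(-qT) + K*exp(-rT)
P = 6.1434 - 52.74000000 + 49.40348697 = 2.8069

Answer: Put price = 2.8069


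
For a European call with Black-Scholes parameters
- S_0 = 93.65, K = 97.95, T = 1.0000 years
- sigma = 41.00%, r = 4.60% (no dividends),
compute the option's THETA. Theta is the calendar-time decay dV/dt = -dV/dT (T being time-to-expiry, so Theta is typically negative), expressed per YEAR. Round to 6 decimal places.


Answer: Theta = -9.302193

Derivation:
d1 = 0.2077006939; d2 = -0.2022993061
phi(d1) = 0.3904293210; exp(-qT) = 1.0000000000; exp(-rT) = 0.9550419622
Theta = -S*exp(-qT)*phi(d1)*sigma/(2*sqrt(T)) - r*K*exp(-rT)*N(d2) + q*S*exp(-qT)*N(d1)
N(d1) = 0.5822686621; N(d2) = 0.4198413712; sqrt(T) = 1.0000000000
Term 1 = -93.6500 * 1.0000000000 * 0.3904293210 * 0.4100 / (2 * 1.0000000000) = -7.4955597119
Term 2 = -0.0460 * 97.9500 * 0.9550419622 * 0.4198413712 = -1.8066330783
Term 3 = 0 (no dividend yield, q = 0)
Theta = -7.4955597119 + (-1.8066330783) + (0.0000000000) = -9.302193


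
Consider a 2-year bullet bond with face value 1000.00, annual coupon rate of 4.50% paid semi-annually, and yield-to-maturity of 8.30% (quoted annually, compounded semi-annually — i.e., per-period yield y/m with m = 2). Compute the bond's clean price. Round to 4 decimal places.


Answer: Price = 931.2751

Derivation:
Coupon per period c = face * coupon_rate / m = 22.500000
Periods per year m = 2; per-period yield y/m = 0.041500
Number of cashflows N = 4
Cashflows (t years, CF_t, discount factor 1/(1+y/m)^(m*t), PV):
  t = 0.5000: CF_t = 22.500000, DF = 0.960154, PV = 21.603457
  t = 1.0000: CF_t = 22.500000, DF = 0.921895, PV = 20.742637
  t = 1.5000: CF_t = 22.500000, DF = 0.885161, PV = 19.916118
  t = 2.0000: CF_t = 1022.500000, DF = 0.849890, PV = 869.012892
Price P = sum_t PV_t = 931.275104


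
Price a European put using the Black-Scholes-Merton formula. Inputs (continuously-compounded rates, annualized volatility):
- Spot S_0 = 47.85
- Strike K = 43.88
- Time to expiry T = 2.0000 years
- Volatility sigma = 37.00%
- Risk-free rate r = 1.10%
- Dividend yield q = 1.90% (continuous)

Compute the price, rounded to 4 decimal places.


d1 = (ln(S/K) + (r - q + 0.5*sigma^2) * T) / (sigma * sqrt(T)) = 0.39657698
d2 = d1 - sigma * sqrt(T) = -0.12668204
exp(-rT) = 0.97824024; exp(-qT) = 0.96271294
P = K * exp(-rT) * N(-d2) - S_0 * exp(-qT) * N(-d1)
N(-d1) = 0.34583971; N(-d2) = 0.55040397
P = 43.8800 * 0.97824024 * 0.55040397 - 47.8500 * 0.96271294 * 0.34583971 = 7.6948

Answer: Price = 7.6948


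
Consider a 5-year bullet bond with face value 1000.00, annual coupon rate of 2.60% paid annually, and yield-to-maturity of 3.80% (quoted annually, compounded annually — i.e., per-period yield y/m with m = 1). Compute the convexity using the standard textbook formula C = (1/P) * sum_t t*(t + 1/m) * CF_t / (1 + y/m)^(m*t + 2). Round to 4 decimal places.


Coupon per period c = face * coupon_rate / m = 26.000000
Periods per year m = 1; per-period yield y/m = 0.038000
Number of cashflows N = 5
Cashflows (t years, CF_t, discount factor 1/(1+y/m)^(m*t), PV):
  t = 1.0000: CF_t = 26.000000, DF = 0.963391, PV = 25.048170
  t = 2.0000: CF_t = 26.000000, DF = 0.928122, PV = 24.131185
  t = 3.0000: CF_t = 26.000000, DF = 0.894145, PV = 23.247769
  t = 4.0000: CF_t = 26.000000, DF = 0.861411, PV = 22.396695
  t = 5.0000: CF_t = 1026.000000, DF = 0.829876, PV = 851.452830
Price P = sum_t PV_t = 946.276648
Convexity numerator sum_t t*(t + 1/m) * CF_t / (1+y/m)^(m*t + 2):
  t = 1.0000: term = 46.495539
  t = 2.0000: term = 134.380169
  t = 3.0000: term = 258.921328
  t = 4.0000: term = 415.737521
  t = 5.0000: term = 23707.575424
Convexity = (1/P) * sum = 24563.109982 / 946.276648 = 25.957641

Answer: Convexity = 25.9576


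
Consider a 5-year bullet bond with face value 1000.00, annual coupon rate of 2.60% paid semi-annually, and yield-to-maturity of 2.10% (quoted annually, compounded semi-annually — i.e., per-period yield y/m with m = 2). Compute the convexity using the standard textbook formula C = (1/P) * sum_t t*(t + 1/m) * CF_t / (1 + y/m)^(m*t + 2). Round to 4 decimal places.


Answer: Convexity = 24.9627

Derivation:
Coupon per period c = face * coupon_rate / m = 13.000000
Periods per year m = 2; per-period yield y/m = 0.010500
Number of cashflows N = 10
Cashflows (t years, CF_t, discount factor 1/(1+y/m)^(m*t), PV):
  t = 0.5000: CF_t = 13.000000, DF = 0.989609, PV = 12.864918
  t = 1.0000: CF_t = 13.000000, DF = 0.979326, PV = 12.731240
  t = 1.5000: CF_t = 13.000000, DF = 0.969150, PV = 12.598951
  t = 2.0000: CF_t = 13.000000, DF = 0.959080, PV = 12.468037
  t = 2.5000: CF_t = 13.000000, DF = 0.949114, PV = 12.338483
  t = 3.0000: CF_t = 13.000000, DF = 0.939252, PV = 12.210275
  t = 3.5000: CF_t = 13.000000, DF = 0.929492, PV = 12.083399
  t = 4.0000: CF_t = 13.000000, DF = 0.919834, PV = 11.957842
  t = 4.5000: CF_t = 13.000000, DF = 0.910276, PV = 11.833589
  t = 5.0000: CF_t = 1013.000000, DF = 0.900818, PV = 912.528142
Price P = sum_t PV_t = 1023.614878
Convexity numerator sum_t t*(t + 1/m) * CF_t / (1+y/m)^(m*t + 2):
  t = 0.5000: term = 6.299476
  t = 1.0000: term = 18.702055
  t = 1.5000: term = 37.015449
  t = 2.0000: term = 61.051375
  t = 2.5000: term = 90.625495
  t = 3.0000: term = 125.557341
  t = 3.5000: term = 165.670250
  t = 4.0000: term = 210.791298
  t = 4.5000: term = 260.751235
  t = 5.0000: term = 24575.724225
Convexity = (1/P) * sum = 25552.188199 / 1023.614878 = 24.962697


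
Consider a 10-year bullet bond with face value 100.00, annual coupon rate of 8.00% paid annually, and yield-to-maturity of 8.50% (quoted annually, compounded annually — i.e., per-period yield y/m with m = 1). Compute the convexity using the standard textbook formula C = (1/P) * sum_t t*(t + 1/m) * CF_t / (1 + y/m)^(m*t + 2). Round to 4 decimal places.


Coupon per period c = face * coupon_rate / m = 8.000000
Periods per year m = 1; per-period yield y/m = 0.085000
Number of cashflows N = 10
Cashflows (t years, CF_t, discount factor 1/(1+y/m)^(m*t), PV):
  t = 1.0000: CF_t = 8.000000, DF = 0.921659, PV = 7.373272
  t = 2.0000: CF_t = 8.000000, DF = 0.849455, PV = 6.795642
  t = 3.0000: CF_t = 8.000000, DF = 0.782908, PV = 6.263265
  t = 4.0000: CF_t = 8.000000, DF = 0.721574, PV = 5.772594
  t = 5.0000: CF_t = 8.000000, DF = 0.665045, PV = 5.320363
  t = 6.0000: CF_t = 8.000000, DF = 0.612945, PV = 4.903561
  t = 7.0000: CF_t = 8.000000, DF = 0.564926, PV = 4.519411
  t = 8.0000: CF_t = 8.000000, DF = 0.520669, PV = 4.165356
  t = 9.0000: CF_t = 8.000000, DF = 0.479880, PV = 3.839037
  t = 10.0000: CF_t = 108.000000, DF = 0.442285, PV = 47.766825
Price P = sum_t PV_t = 96.719326
Convexity numerator sum_t t*(t + 1/m) * CF_t / (1+y/m)^(m*t + 2):
  t = 1.0000: term = 12.526530
  t = 2.0000: term = 34.635566
  t = 3.0000: term = 63.844361
  t = 4.0000: term = 98.071214
  t = 5.0000: term = 135.582324
  t = 6.0000: term = 174.944934
  t = 7.0000: term = 214.986095
  t = 8.0000: term = 254.756399
  t = 9.0000: term = 293.498156
  t = 10.0000: term = 4463.336007
Convexity = (1/P) * sum = 5746.181585 / 96.719326 = 59.410894

Answer: Convexity = 59.4109


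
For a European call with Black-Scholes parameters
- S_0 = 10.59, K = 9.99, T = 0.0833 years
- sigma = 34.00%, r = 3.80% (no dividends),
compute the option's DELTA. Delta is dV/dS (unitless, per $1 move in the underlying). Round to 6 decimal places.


Answer: Delta = 0.750382

Derivation:
d1 = 0.6756931126; d2 = 0.5775631987
phi(d1) = 0.3175185223; exp(-qT) = 1.0000000000; exp(-rT) = 0.9968396046
N(d1) = 0.7503822451
Delta = exp(-qT) * N(d1) = 1.0000000000 * 0.7503822451 = 0.750382


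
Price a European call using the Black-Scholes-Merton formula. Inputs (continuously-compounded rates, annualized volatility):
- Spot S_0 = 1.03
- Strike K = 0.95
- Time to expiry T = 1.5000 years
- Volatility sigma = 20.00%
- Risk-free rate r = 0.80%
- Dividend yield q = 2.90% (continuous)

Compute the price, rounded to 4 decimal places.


Answer: Price = 0.1194

Derivation:
d1 = (ln(S/K) + (r - q + 0.5*sigma^2) * T) / (sigma * sqrt(T)) = 0.32395358
d2 = d1 - sigma * sqrt(T) = 0.07900460
exp(-rT) = 0.98807171; exp(-qT) = 0.95743255
C = S_0 * exp(-qT) * N(d1) - K * exp(-rT) * N(d2)
N(d1) = 0.62701341; N(d2) = 0.53148552
C = 1.0300 * 0.95743255 * 0.62701341 - 0.9500 * 0.98807171 * 0.53148552 = 0.1194


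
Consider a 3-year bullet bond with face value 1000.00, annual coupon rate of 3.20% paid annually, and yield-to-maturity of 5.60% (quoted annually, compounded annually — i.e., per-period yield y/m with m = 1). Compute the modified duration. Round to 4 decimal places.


Coupon per period c = face * coupon_rate / m = 32.000000
Periods per year m = 1; per-period yield y/m = 0.056000
Number of cashflows N = 3
Cashflows (t years, CF_t, discount factor 1/(1+y/m)^(m*t), PV):
  t = 1.0000: CF_t = 32.000000, DF = 0.946970, PV = 30.303030
  t = 2.0000: CF_t = 32.000000, DF = 0.896752, PV = 28.696051
  t = 3.0000: CF_t = 1032.000000, DF = 0.849197, PV = 876.370889
Price P = sum_t PV_t = 935.369970
First compute Macaulay numerator sum_t t * PV_t:
  t * PV_t at t = 1.0000: 30.303030
  t * PV_t at t = 2.0000: 57.392103
  t * PV_t at t = 3.0000: 2629.112666
Macaulay duration D = 2716.807799 / 935.369970 = 2.904527
Modified duration = D / (1 + y/m) = 2.904527 / (1 + 0.056000) = 2.750500

Answer: Modified duration = 2.7505


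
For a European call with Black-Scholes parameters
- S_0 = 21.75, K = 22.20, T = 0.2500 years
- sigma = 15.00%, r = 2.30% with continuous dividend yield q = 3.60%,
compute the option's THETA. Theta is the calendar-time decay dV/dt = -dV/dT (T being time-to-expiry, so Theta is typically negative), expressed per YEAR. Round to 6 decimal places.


Answer: Theta = -1.121558

Derivation:
d1 = -0.2788804179; d2 = -0.3538804179
phi(d1) = 0.3837263246; exp(-qT) = 0.9910403788; exp(-rT) = 0.9942664996
Theta = -S*exp(-qT)*phi(d1)*sigma/(2*sqrt(T)) - r*K*exp(-rT)*N(d2) + q*S*exp(-qT)*N(d1)
N(d1) = 0.3901682984; N(d2) = 0.3617142515; sqrt(T) = 0.5000000000
Term 1 = -21.7500 * 0.9910403788 * 0.3837263246 * 0.1500 / (2 * 0.5000000000) = -1.2406905203
Term 2 = -0.0230 * 22.2000 * 0.9942664996 * 0.3617142515 = -0.1836323692
Term 3 = 0.0360 * 21.7500 * 0.9910403788 * 0.3901682984 = 0.3027645974
Theta = -1.2406905203 + (-0.1836323692) + (0.3027645974) = -1.121558


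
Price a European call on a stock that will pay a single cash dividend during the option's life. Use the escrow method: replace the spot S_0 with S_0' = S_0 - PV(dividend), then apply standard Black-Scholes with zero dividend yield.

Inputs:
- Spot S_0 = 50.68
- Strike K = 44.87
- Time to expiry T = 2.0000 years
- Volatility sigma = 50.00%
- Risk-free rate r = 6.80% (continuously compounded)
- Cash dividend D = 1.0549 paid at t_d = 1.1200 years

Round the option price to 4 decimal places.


PV(D) = D * exp(-r * t_d) = 1.0549 * 0.92666793 = 0.97754200
S_0' = S_0 - PV(D) = 50.6800 - 0.97754200 = 49.70245800
d1 = (ln(S_0'/K) + (r + sigma^2/2)*T) / (sigma*sqrt(T)) = 0.69053923
d2 = d1 - sigma*sqrt(T) = -0.01656756
exp(-rT) = 0.87284263
N(d1) = 0.75507242; N(d2) = 0.49339080
C = S_0' * N(d1) - K * exp(-rT) * N(d2) = 49.70245800 * 0.75507242 - 44.8700 * 0.87284263 * 0.49339080 = 18.2056

Answer: Price = 18.2056


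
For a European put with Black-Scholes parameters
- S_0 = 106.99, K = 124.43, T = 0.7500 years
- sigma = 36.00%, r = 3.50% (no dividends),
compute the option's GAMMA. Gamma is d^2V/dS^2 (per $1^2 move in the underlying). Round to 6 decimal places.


d1 = -0.2442766957; d2 = -0.5560458410
phi(d1) = 0.3872154257; exp(-qT) = 1.0000000000; exp(-rT) = 0.9740915363
Gamma = exp(-qT) * phi(d1) / (S * sigma * sqrt(T)) = 1.0000000000 * 0.3872154257 / (106.9900 * 0.3600 * 0.8660254038) = 0.011609

Answer: Gamma = 0.011609


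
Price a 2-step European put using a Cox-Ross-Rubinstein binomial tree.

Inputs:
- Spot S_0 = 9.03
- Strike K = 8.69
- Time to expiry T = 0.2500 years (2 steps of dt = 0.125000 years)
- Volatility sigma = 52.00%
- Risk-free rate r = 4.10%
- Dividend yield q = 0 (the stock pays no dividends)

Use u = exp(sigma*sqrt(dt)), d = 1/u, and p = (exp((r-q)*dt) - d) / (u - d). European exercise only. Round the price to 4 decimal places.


dt = T/N = 0.125000
u = exp(sigma*sqrt(dt)) = 1.201833; d = 1/u = 0.832062
p = (exp((r-q)*dt) - d) / (u - d) = 0.468063
Discount per step: exp(-r*dt) = 0.994888
Stock lattice S(k, i) with i counting down-moves:
  k=0: S(0,0) = 9.0300
  k=1: S(1,0) = 10.8526; S(1,1) = 7.5135
  k=2: S(2,0) = 13.0430; S(2,1) = 9.0300; S(2,2) = 6.2517
Terminal payoffs V(N, i) = max(K - S_T, 0):
  V(2,0) = 0.000000; V(2,1) = 0.000000; V(2,2) = 2.438279
Backward induction: V(k, i) = exp(-r*dt) * [p * V(k+1, i) + (1-p) * V(k+1, i+1)].
  V(1,0) = exp(-r*dt) * [p*0.000000 + (1-p)*0.000000] = 0.000000
  V(1,1) = exp(-r*dt) * [p*0.000000 + (1-p)*2.438279] = 1.290381
  V(0,0) = exp(-r*dt) * [p*0.000000 + (1-p)*1.290381] = 0.682893

Answer: Price = V(0,0) = 0.6829
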